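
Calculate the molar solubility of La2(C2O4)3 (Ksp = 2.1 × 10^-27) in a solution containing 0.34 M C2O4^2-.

La2(C2O4)3(s) <=> 2 La^3+(aq) + 3 C2O4^2-(aq)
Ksp = [La^3+]^2[C2O4^2-]^3
Let s be the molar solubility in this solution. [La^3+] = 2s, [C2O4^2-] = 0.34 + 3s ≈ 0.34 (Ksp is small, so little additional dissolves).
Ksp ≈ (2s)^2 × (0.34)^3
s = 1.2 × 10^-13 M
Check: 3s = 3.5 × 10^-13 ≪ 0.34, so the approximation is valid.

1.2 × 10^-13 M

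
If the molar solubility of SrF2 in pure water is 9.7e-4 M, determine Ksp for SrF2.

Ksp = 3.7 x 10^-9

SrF2(s) ⇌ Sr^2+ + 2 F^-
Let s = molar solubility. Then [Sr^2+] = s and [F^-] = 2s.
Ksp = [Sr^2+][F^-]^2
Substituting: Ksp = s(2s)^2 = 4s^3
Ksp = 4 × (9.7 x 10^-4)^3 = 3.7 x 10^-9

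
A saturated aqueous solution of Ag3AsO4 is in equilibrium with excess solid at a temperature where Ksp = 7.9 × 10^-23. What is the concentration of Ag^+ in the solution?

[Ag^+] ≈ 3.9 × 10^-6 M

Ag3AsO4(s) ⇌ 3 Ag^+ + AsO4^3-
Ksp = [Ag^+]^3[AsO4^3-]
With molar solubility s: [Ag^+] = 3s, [AsO4^3-] = s.
Substituting: Ksp = (3s)^3s = 27s^4
Solving, s = (7.9 × 10^-23/27)^(1/4) = 1.31 × 10^-6 M
[Ag^+] = 3s = 3.9 × 10^-6 M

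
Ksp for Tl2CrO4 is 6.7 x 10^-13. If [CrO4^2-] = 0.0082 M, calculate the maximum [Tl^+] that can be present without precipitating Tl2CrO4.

[Tl^+] = 9.0 × 10^-6 M

Tl2CrO4(s) ⇌ 2 Tl^+(aq) + CrO4^2-(aq)
Ksp = [Tl^+]^2[CrO4^2-]
Precipitation begins when Q = Ksp. With [CrO4^2-] = 0.0082 M:
6.7 x 10^-13 = (0.0082) × [Tl^+]^2
[Tl^+] = (6.7 x 10^-13 / 8.2 × 10^-3)^(1/2) = 9.0 x 10^-6 M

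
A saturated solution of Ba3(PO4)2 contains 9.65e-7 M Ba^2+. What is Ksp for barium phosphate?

Ba3(PO4)2(s) ⇌ 3 Ba^2+(aq) + 2 PO4^3-(aq)
Stoichiometry gives [PO4^3-] = (2/3)[Ba^2+] = 6.433 × 10^-7 M.
Ksp = [Ba^2+]^3[PO4^3-]^2
Ksp = (9.65 × 10^-7)^3 × (6.433 × 10^-7)^2 = 3.72 × 10^-31

Ksp ≈ 3.72e-31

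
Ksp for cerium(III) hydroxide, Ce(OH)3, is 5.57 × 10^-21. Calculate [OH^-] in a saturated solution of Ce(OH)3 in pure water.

Ce(OH)3(s) ⇌ Ce^3+ + 3 OH^-
Ksp = [Ce^3+][OH^-]^3
If s mol/L of Ce(OH)3 dissolves, [Ce^3+] = s and [OH^-] = 3s.
Ksp = s(3s)^3 = 27s^4
s^4 = 5.57 × 10^-21 / 27, so s = 3.790 × 10^-6 M
[OH^-] = 3s = 1.14 × 10^-5 M

1.14 × 10^-5 M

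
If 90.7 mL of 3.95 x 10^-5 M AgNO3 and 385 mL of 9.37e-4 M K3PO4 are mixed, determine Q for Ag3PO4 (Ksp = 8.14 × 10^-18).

Total volume = 90.7 + 385 = 475.7 mL.
[Ag^+] = 3.95 x 10^-5 × (90.7/475.7) = 7.531 × 10^-6 M
[PO4^3-] = 9.37 × 10^-4 × (385/475.7) = 7.583 × 10^-4 M
Ag3PO4(s) ⇌ 3 Ag^+(aq) + PO4^3-(aq), so Q = [Ag^+]^3[PO4^3-]
Q = (7.531 x 10^-6)^3(7.583 × 10^-4) = 3.24 × 10^-19
Q < Ksp, so no precipitate of Ag3PO4 forms.

Q ≈ 3.24 × 10^-19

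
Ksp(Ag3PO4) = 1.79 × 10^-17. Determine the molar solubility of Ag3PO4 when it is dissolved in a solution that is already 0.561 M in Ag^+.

Ag3PO4(s) <=> 3 Ag^+(aq) + PO4^3-(aq)
Ksp = [Ag^+]^3[PO4^3-]
If s mol/L dissolves here, [Ag^+] = 0.561 + 3s ≈ 0.561, [PO4^3-] = s (since the Ag^+ already present dominates).
Ksp ≈ (0.561)^3 × s
s = 1.01 × 10^-16 M
Check: 3s = 3.0 x 10^-16 ≪ 0.561, so the approximation is valid.

s ≈ 1.01 x 10^-16 M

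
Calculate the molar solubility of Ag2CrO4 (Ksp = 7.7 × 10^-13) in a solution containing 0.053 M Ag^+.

2.7e-10 M

Ag2CrO4(s) <=> 2 Ag^+(aq) + CrO4^2-(aq)
Ksp = [Ag^+]^2[CrO4^2-]
Let s be the molar solubility in this solution. [Ag^+] = 0.053 + 2s ≈ 0.053, [CrO4^2-] = s (common-ion effect: Ag^+ is already 0.053 M).
Ksp ≈ (0.053)^2 × s
s = 2.7 × 10^-10 M
Check: 2s = 5.5 × 10^-10 ≪ 0.053, so the approximation is valid.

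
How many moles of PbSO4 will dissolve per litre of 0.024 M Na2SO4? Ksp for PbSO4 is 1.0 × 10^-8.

4.2e-7 M

PbSO4(s) <=> Pb^2+(aq) + SO4^2-(aq)
Ksp = [Pb^2+][SO4^2-]
If s mol/L dissolves here, [Pb^2+] = s, [SO4^2-] = 0.024 + s ≈ 0.024 (since SO4^2- from Na2SO4 dominates).
Ksp ≈ s × 0.024
s = 4.2 x 10^-7 M
Check: s = 4.2 x 10^-7 ≪ 0.024, so the approximation is valid.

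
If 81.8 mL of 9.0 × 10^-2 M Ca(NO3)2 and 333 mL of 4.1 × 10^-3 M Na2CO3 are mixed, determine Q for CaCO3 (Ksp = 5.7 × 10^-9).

Total volume = 81.8 + 333 = 414.8 mL.
[Ca^2+] = 9.0 x 10^-2 × (81.8/414.8) = 1.77 × 10^-2 M
[CO3^2-] = 4.1 × 10^-3 × (333/414.8) = 3.29 × 10^-3 M
CaCO3(s) ⇌ Ca^2+(aq) + CO3^2-(aq), so Q = [Ca^2+][CO3^2-]
Q = (1.77 × 10^-2)(3.29 × 10^-3) = 5.8 x 10^-5
Q > Ksp, so CaCO3 will precipitate.

5.8 × 10^-5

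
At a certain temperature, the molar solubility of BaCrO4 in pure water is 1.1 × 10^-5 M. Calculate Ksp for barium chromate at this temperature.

Ksp ≈ 1.2 x 10^-10

BaCrO4(s) <=> Ba^2+ + CrO4^2-
For each mole of BaCrO4 that dissolves: [Ba^2+] = s, [CrO4^2-] = s.
Ksp = [Ba^2+][CrO4^2-]
Ksp = s × s = s^2
Ksp = (1.1 × 10^-5)^2 = 1.2 x 10^-10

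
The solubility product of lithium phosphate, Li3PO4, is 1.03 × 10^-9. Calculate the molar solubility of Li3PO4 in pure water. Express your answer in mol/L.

Li3PO4(s) ⇌ 3 Li^+(aq) + PO4^3-(aq)
Ksp = [Li^+]^3[PO4^3-]
For each mole of Li3PO4 that dissolves: [Li^+] = 3s, [PO4^3-] = s.
Ksp = (3s)^3s = 27s^4
s = (1.03 × 10^-9 / 27)^(1/4) = 2.49 × 10^-3 M

s ≈ 2.49e-3 M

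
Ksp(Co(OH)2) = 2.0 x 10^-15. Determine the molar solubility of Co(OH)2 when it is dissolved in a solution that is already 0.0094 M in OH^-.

s = 2.3 × 10^-11 M

Co(OH)2(s) ⇌ Co^2+(aq) + 2 OH^-(aq)
Ksp = [Co^2+][OH^-]^2
Let s be the molar solubility in this solution. [Co^2+] = s, [OH^-] = 0.0094 + 2s ≈ 0.0094 (Ksp is small, so little additional dissolves).
Ksp ≈ s × (0.0094)^2
s = 2.3 × 10^-11 M
Check: 2s = 4.5 × 10^-11 ≪ 0.0094, so the approximation is valid.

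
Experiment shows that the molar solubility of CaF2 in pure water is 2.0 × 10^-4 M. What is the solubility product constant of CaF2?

CaF2(s) ⇌ Ca^2+ + 2 F^-
If s mol/L of CaF2 dissolves, [Ca^2+] = s and [F^-] = 2s.
Ksp = [Ca^2+][F^-]^2
Ksp = s(2s)^2 = 4s^3
With s = 2.0 × 10^-4: Ksp = 3.2 x 10^-11

Ksp = 3.2 × 10^-11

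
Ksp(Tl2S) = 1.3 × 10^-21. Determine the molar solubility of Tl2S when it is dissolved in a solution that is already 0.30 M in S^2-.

3.3 × 10^-11 M

Tl2S(s) ⇌ 2 Tl^+ + S^2-
Ksp = [Tl^+]^2[S^2-]
Let s be the molar solubility in this solution. [Tl^+] = 2s, [S^2-] = 0.30 + s ≈ 0.30 (since the S^2- already present dominates).
Ksp ≈ (2s)^2 × 0.30
s = 3.3 × 10^-11 M
Check: s = 3.3 x 10^-11 ≪ 0.30, so the approximation is valid.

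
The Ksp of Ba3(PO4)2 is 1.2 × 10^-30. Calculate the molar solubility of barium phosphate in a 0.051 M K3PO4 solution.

s = 2.6 × 10^-10 M

Ba3(PO4)2(s) ⇌ 3 Ba^2+(aq) + 2 PO4^3-(aq)
Ksp = [Ba^2+]^3[PO4^3-]^2
If s mol/L dissolves here, [Ba^2+] = 3s, [PO4^3-] = 0.051 + 2s ≈ 0.051 (since PO4^3- from K3PO4 dominates).
Ksp ≈ (3s)^3 × (0.051)^2
s = 2.6 × 10^-10 M
Check: 2s = 5.2 × 10^-10 ≪ 0.051, so the approximation is valid.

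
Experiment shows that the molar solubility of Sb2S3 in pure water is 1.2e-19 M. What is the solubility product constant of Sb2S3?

2.7 × 10^-93

Sb2S3(s) <=> 2 Sb^3+ + 3 S^2-
If s mol/L of Sb2S3 dissolves, [Sb^3+] = 2s and [S^2-] = 3s.
Ksp = [Sb^3+]^2[S^2-]^3
Substituting: Ksp = (2s)^2(3s)^3 = 108s^5
Ksp = 108 × (1.2 x 10^-19)^5 = 2.7 × 10^-93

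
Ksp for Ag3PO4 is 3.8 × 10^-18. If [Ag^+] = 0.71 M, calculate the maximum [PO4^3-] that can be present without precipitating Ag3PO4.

[PO4^3-] = 1.1e-17 M

Ag3PO4(s) ⇌ 3 Ag^+ + PO4^3-
Ksp = [Ag^+]^3[PO4^3-]
Precipitation begins when Q = Ksp. With [Ag^+] = 0.71 M:
3.8 × 10^-18 = (0.71)^3 × [PO4^3-]
[PO4^3-] = (3.8 × 10^-18 / 3.58 x 10^-1) = 1.1 × 10^-17 M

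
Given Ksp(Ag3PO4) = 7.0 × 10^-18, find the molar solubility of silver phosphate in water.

2.3 x 10^-5 M

Ag3PO4(s) ⇌ 3 Ag^+ + PO4^3-
Ksp = [Ag^+]^3[PO4^3-]
With molar solubility s: [Ag^+] = 3s, [PO4^3-] = s.
Ksp = (3s)^3s = 27s^4
s = (7.0 × 10^-18 / 27)^(1/4) = 2.3 x 10^-5 M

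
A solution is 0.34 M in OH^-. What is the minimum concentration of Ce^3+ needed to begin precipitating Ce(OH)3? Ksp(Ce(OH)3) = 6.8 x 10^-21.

Ce(OH)3(s) <=> Ce^3+(aq) + 3 OH^-(aq)
Ksp = [Ce^3+][OH^-]^3
Precipitation begins when Q = Ksp. With [OH^-] = 0.34 M:
6.8 x 10^-21 = (0.34)^3 × [Ce^3+]
[Ce^3+] = (6.8 x 10^-21 / 3.93 × 10^-2) = 1.7 × 10^-19 M

1.7 × 10^-19 M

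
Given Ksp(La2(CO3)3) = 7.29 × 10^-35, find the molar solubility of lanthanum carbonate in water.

La2(CO3)3(s) ⇌ 2 La^3+(aq) + 3 CO3^2-(aq)
Ksp = [La^3+]^2[CO3^2-]^3
If s mol/L of La2(CO3)3 dissolves, [La^3+] = 2s and [CO3^2-] = 3s.
Ksp = (2s)^2(3s)^3 = 108s^5
s^5 = 7.29 × 10^-35 / 108, so s = 5.83 x 10^-8 M

s ≈ 5.83e-8 M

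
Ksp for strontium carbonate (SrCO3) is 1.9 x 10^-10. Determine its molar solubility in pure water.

SrCO3(s) ⇌ Sr^2+(aq) + CO3^2-(aq)
Ksp = [Sr^2+][CO3^2-]
If s mol/L of SrCO3 dissolves, [Sr^2+] = s and [CO3^2-] = s.
Ksp = (s)(s) = s^2
s = (1.9 x 10^-10)^(1/2) = 1.4 x 10^-5 M

s = 1.4 x 10^-5 M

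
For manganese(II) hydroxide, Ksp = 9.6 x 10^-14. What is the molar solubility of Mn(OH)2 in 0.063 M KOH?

Mn(OH)2(s) ⇌ Mn^2+ + 2 OH^-
Ksp = [Mn^2+][OH^-]^2
If s mol/L dissolves here, [Mn^2+] = s, [OH^-] = 0.063 + 2s ≈ 0.063 (since OH^- from KOH dominates).
Ksp ≈ s × (0.063)^2
s = 2.4 × 10^-11 M
Check: 2s = 4.8 × 10^-11 ≪ 0.063, so the approximation is valid.

s ≈ 2.4e-11 M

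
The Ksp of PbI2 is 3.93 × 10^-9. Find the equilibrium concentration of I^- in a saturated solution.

[I^-] = 1.99 × 10^-3 M

PbI2(s) ⇌ Pb^2+(aq) + 2 I^-(aq)
Ksp = [Pb^2+][I^-]^2
Let s = molar solubility. Then [Pb^2+] = s and [I^-] = 2s.
Substituting: Ksp = s(2s)^2 = 4s^3
Solving, s = (3.93 × 10^-9/4)^(1/3) = 9.941 x 10^-4 M
[I^-] = 2s = 1.99 × 10^-3 M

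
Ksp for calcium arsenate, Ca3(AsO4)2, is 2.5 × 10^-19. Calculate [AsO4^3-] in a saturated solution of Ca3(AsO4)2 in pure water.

1.5 x 10^-4 M

Ca3(AsO4)2(s) <=> 3 Ca^2+ + 2 AsO4^3-
Ksp = [Ca^2+]^3[AsO4^3-]^2
Let s = molar solubility. Then [Ca^2+] = 3s and [AsO4^3-] = 2s.
So Ksp = (3s)^3 × (2s)^2 = 108s^5
s = (2.5 × 10^-19 / 108)^(1/5) = 7.46 × 10^-5 M
[AsO4^3-] = 2s = 1.5 × 10^-4 M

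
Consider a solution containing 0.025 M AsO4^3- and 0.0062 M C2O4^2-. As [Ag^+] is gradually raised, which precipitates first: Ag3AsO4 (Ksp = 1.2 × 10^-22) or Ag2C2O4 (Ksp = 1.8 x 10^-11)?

Ag3AsO4

Each salt begins to precipitate when Q = Ksp, i.e. when [Ag^+] reaches its threshold.
For Ag3AsO4: 1.2 × 10^-22 = 0.025 × [Ag^+]^3  ⇒  [Ag^+] = 1.7 x 10^-7 M.
For Ag2C2O4: 1.8 x 10^-11 = 0.0062 × [Ag^+]^2  ⇒  [Ag^+] = 5.4 × 10^-5 M.
The salt with the lower threshold [Ag^+] precipitates first: Ag3AsO4.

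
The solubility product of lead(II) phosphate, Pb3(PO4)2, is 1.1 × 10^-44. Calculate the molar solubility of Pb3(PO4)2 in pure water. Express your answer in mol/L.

s ≈ 6.3 × 10^-10 M

Pb3(PO4)2(s) ⇌ 3 Pb^2+ + 2 PO4^3-
Ksp = [Pb^2+]^3[PO4^3-]^2
Let s = molar solubility. Then [Pb^2+] = 3s and [PO4^3-] = 2s.
Ksp = (3s)^3(2s)^2 = 108s^5
s = (1.1 × 10^-44 / 108)^(1/5) = 6.3 x 10^-10 M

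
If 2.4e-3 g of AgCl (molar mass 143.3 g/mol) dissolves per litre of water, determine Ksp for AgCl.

Molar solubility s = (2.4 x 10^-3 g/L) / (143.3 g/mol) = 1.67 x 10^-5 M.
AgCl(s) ⇌ Ag^+ + Cl^-
With molar solubility s: [Ag^+] = s, [Cl^-] = s.
Ksp = [Ag^+][Cl^-]
Ksp = (s)(s) = s^2
With s = 1.67 × 10^-5: Ksp = 2.8 × 10^-10

2.8e-10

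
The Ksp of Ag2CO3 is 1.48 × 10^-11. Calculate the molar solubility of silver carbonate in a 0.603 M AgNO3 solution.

Ag2CO3(s) ⇌ 2 Ag^+ + CO3^2-
Ksp = [Ag^+]^2[CO3^2-]
Let s = moles of Ag2CO3 that dissolve per litre. [Ag^+] = 0.603 + 2s ≈ 0.603, [CO3^2-] = s (Ksp is small, so little additional dissolves).
Ksp ≈ (0.603)^2 × s
s = 4.07 × 10^-11 M
Check: 2s = 8.1 × 10^-11 ≪ 0.603, so the approximation is valid.

s ≈ 4.07 × 10^-11 M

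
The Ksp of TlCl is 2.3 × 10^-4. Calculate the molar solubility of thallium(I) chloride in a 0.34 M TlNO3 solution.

s ≈ 6.8e-4 M

TlCl(s) <=> Tl^+(aq) + Cl^-(aq)
Ksp = [Tl^+][Cl^-]
Let s be the molar solubility in this solution. [Tl^+] = 0.34 + s ≈ 0.34, [Cl^-] = s (common-ion effect: Tl^+ is already 0.34 M).
Ksp ≈ 0.34 × s
s = 6.8 x 10^-4 M
Check: s = 6.8 × 10^-4 ≪ 0.34, so the approximation is valid.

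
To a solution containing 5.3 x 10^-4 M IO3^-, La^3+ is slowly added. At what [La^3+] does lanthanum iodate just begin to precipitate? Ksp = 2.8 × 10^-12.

La(IO3)3(s) ⇌ La^3+(aq) + 3 IO3^-(aq)
Ksp = [La^3+][IO3^-]^3
Precipitation begins when Q = Ksp. With [IO3^-] = 5.3 x 10^-4 M:
2.8 × 10^-12 = (5.3 x 10^-4)^3 × [La^3+]
[La^3+] = (2.8 × 10^-12 / 1.49 × 10^-10) = 1.9 x 10^-2 M

[La^3+] = 0.019 M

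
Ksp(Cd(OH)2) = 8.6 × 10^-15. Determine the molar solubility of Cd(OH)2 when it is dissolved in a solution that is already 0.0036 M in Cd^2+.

Cd(OH)2(s) ⇌ Cd^2+(aq) + 2 OH^-(aq)
Ksp = [Cd^2+][OH^-]^2
Let s = moles of Cd(OH)2 that dissolve per litre. [Cd^2+] = 0.0036 + s ≈ 0.0036, [OH^-] = 2s (common-ion effect: Cd^2+ is already 0.0036 M).
Ksp ≈ 0.0036 × (2s)^2
s = 7.7 x 10^-7 M
Check: s = 7.7 x 10^-7 ≪ 0.0036, so the approximation is valid.

s = 7.7 × 10^-7 M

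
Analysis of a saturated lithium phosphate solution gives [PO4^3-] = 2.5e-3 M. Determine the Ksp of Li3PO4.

Ksp ≈ 1.1e-9

Li3PO4(s) <=> 3 Li^+ + PO4^3-
Stoichiometry gives [Li^+] = (3/1)[PO4^3-] = 7.50 × 10^-3 M.
Ksp = [Li^+]^3[PO4^3-]
Ksp = (7.50 × 10^-3)^3 × 2.5 × 10^-3 = 1.1 x 10^-9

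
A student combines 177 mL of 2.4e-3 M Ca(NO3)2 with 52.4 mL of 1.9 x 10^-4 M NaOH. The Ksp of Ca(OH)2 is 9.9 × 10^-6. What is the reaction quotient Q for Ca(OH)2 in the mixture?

Q ≈ 3.5e-12

Total volume = 177 + 52.4 = 229.4 mL.
[Ca^2+] = 2.4 × 10^-3 × (177/229.4) = 1.85 × 10^-3 M
[OH^-] = 1.9 x 10^-4 × (52.4/229.4) = 4.34 × 10^-5 M
Ca(OH)2(s) ⇌ Ca^2+(aq) + 2 OH^-(aq), so Q = [Ca^2+][OH^-]^2
Q = (1.85 x 10^-3)(4.34 x 10^-5)^2 = 3.5 × 10^-12
Q < Ksp, so no precipitate of Ca(OH)2 forms.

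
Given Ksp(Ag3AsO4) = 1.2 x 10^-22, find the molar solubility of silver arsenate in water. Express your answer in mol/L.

Ag3AsO4(s) ⇌ 3 Ag^+(aq) + AsO4^3-(aq)
Ksp = [Ag^+]^3[AsO4^3-]
Let s = molar solubility. Then [Ag^+] = 3s and [AsO4^3-] = s.
Substituting: Ksp = (3s)^3s = 27s^4
s = (1.2 x 10^-22 / 27)^(1/4) = 1.5 × 10^-6 M

s = 1.5 × 10^-6 M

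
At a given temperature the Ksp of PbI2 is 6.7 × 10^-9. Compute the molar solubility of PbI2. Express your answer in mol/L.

s ≈ 1.2 x 10^-3 M

PbI2(s) ⇌ Pb^2+ + 2 I^-
Ksp = [Pb^2+][I^-]^2
For each mole of PbI2 that dissolves: [Pb^2+] = s, [I^-] = 2s.
Substituting: Ksp = s(2s)^2 = 4s^3
Solving, s = (6.7 × 10^-9/4)^(1/3) = 1.2 × 10^-3 M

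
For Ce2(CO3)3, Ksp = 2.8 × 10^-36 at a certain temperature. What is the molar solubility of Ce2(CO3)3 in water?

3.0 × 10^-8 M

Ce2(CO3)3(s) ⇌ 2 Ce^3+ + 3 CO3^2-
Ksp = [Ce^3+]^2[CO3^2-]^3
Let s = molar solubility. Then [Ce^3+] = 2s and [CO3^2-] = 3s.
Ksp = (2s)^2(3s)^3 = 108s^5
s = (2.8 × 10^-36 / 108)^(1/5) = 3.0 x 10^-8 M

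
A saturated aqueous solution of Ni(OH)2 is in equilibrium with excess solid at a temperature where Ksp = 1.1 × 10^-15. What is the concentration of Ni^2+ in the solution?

6.5 × 10^-6 M

Ni(OH)2(s) <=> Ni^2+(aq) + 2 OH^-(aq)
Ksp = [Ni^2+][OH^-]^2
For each mole of Ni(OH)2 that dissolves: [Ni^2+] = s, [OH^-] = 2s.
Ksp = s(2s)^2 = 4s^3
s = (1.1 × 10^-15 / 4)^(1/3) = 6.50 x 10^-6 M
[Ni^2+] = s = 6.5 x 10^-6 M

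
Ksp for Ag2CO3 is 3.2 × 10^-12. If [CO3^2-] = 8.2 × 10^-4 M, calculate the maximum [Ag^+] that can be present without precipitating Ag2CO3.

Ag2CO3(s) ⇌ 2 Ag^+(aq) + CO3^2-(aq)
Ksp = [Ag^+]^2[CO3^2-]
Precipitation begins when Q = Ksp. With [CO3^2-] = 8.2 × 10^-4 M:
3.2 × 10^-12 = (8.2 × 10^-4) × [Ag^+]^2
[Ag^+] = (3.2 × 10^-12 / 8.2 x 10^-4)^(1/2) = 6.2 × 10^-5 M

[Ag^+] = 6.2 × 10^-5 M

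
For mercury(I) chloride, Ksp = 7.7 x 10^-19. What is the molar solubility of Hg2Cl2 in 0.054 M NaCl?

Hg2Cl2(s) ⇌ Hg2^2+(aq) + 2 Cl^-(aq)
Ksp = [Hg2^2+][Cl^-]^2
Let s = moles of Hg2Cl2 that dissolve per litre. [Hg2^2+] = s, [Cl^-] = 0.054 + 2s ≈ 0.054 (Ksp is small, so little additional dissolves).
Ksp ≈ s × (0.054)^2
s = 2.6 x 10^-16 M
Check: 2s = 5.3 × 10^-16 ≪ 0.054, so the approximation is valid.

s ≈ 2.6e-16 M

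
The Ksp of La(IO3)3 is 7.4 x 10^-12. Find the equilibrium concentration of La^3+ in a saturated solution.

[La^3+] = 7.2 × 10^-4 M

La(IO3)3(s) ⇌ La^3+ + 3 IO3^-
Ksp = [La^3+][IO3^-]^3
If s mol/L of La(IO3)3 dissolves, [La^3+] = s and [IO3^-] = 3s.
So Ksp = s × (3s)^3 = 27s^4
Solving, s = (7.4 x 10^-12/27)^(1/4) = 7.24 × 10^-4 M
[La^3+] = s = 7.2 × 10^-4 M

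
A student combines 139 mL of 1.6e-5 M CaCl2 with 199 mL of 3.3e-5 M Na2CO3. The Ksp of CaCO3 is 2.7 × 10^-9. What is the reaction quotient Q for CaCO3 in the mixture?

Total volume = 139 + 199 = 338 mL.
[Ca^2+] = 1.6 × 10^-5 × (139/338) = 6.58 × 10^-6 M
[CO3^2-] = 3.3 x 10^-5 × (199/338) = 1.94 × 10^-5 M
CaCO3(s) ⇌ Ca^2+(aq) + CO3^2-(aq), so Q = [Ca^2+][CO3^2-]
Q = (6.58 × 10^-6)(1.94 x 10^-5) = 1.3 x 10^-10
Q < Ksp, so no precipitate of CaCO3 forms.

Q = 1.3 x 10^-10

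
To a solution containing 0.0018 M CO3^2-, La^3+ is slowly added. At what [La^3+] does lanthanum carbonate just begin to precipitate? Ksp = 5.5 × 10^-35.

La2(CO3)3(s) ⇌ 2 La^3+ + 3 CO3^2-
Ksp = [La^3+]^2[CO3^2-]^3
Precipitation begins when Q = Ksp. With [CO3^2-] = 0.0018 M:
5.5 × 10^-35 = (0.0018)^3 × [La^3+]^2
[La^3+] = (5.5 × 10^-35 / 5.83 × 10^-9)^(1/2) = 9.7 × 10^-14 M

[La^3+] = 9.7e-14 M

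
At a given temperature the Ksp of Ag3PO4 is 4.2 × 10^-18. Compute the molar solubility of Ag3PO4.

Ag3PO4(s) <=> 3 Ag^+ + PO4^3-
Ksp = [Ag^+]^3[PO4^3-]
For each mole of Ag3PO4 that dissolves: [Ag^+] = 3s, [PO4^3-] = s.
So Ksp = (3s)^3 × s = 27s^4
Solving, s = (4.2 × 10^-18/27)^(1/4) = 2.0 x 10^-5 M

s ≈ 2.0 x 10^-5 M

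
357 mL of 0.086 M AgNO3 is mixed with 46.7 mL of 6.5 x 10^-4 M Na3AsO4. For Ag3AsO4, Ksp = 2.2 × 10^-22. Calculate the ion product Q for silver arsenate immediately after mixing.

Total volume = 357 + 46.7 = 403.7 mL.
[Ag^+] = 8.6 x 10^-2 × (357/403.7) = 7.61 × 10^-2 M
[AsO4^3-] = 6.5 x 10^-4 × (46.7/403.7) = 7.52 x 10^-5 M
Ag3AsO4(s) ⇌ 3 Ag^+ + AsO4^3-, so Q = [Ag^+]^3[AsO4^3-]
Q = (7.61 x 10^-2)^3(7.52 × 10^-5) = 3.3 x 10^-8
Q > Ksp, so Ag3AsO4 will precipitate.

Q = 3.3e-8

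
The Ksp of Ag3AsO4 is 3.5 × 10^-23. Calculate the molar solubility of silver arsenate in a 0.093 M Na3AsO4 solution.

Ag3AsO4(s) ⇌ 3 Ag^+(aq) + AsO4^3-(aq)
Ksp = [Ag^+]^3[AsO4^3-]
If s mol/L dissolves here, [Ag^+] = 3s, [AsO4^3-] = 0.093 + s ≈ 0.093 (since AsO4^3- from Na3AsO4 dominates).
Ksp ≈ (3s)^3 × 0.093
s = 2.4 × 10^-8 M
Check: s = 2.4 × 10^-8 ≪ 0.093, so the approximation is valid.

2.4 × 10^-8 M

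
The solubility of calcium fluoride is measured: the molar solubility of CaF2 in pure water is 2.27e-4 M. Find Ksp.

Ksp ≈ 4.68 x 10^-11

CaF2(s) ⇌ Ca^2+(aq) + 2 F^-(aq)
For each mole of CaF2 that dissolves: [Ca^2+] = s, [F^-] = 2s.
Ksp = [Ca^2+][F^-]^2
Ksp = s(2s)^2 = 4s^3
Ksp = 4 × (2.27 x 10^-4)^3 = 4.68 × 10^-11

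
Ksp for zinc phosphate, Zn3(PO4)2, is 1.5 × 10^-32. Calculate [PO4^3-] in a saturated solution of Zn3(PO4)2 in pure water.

[PO4^3-] = 3.4 × 10^-7 M

Zn3(PO4)2(s) ⇌ 3 Zn^2+ + 2 PO4^3-
Ksp = [Zn^2+]^3[PO4^3-]^2
If s mol/L of Zn3(PO4)2 dissolves, [Zn^2+] = 3s and [PO4^3-] = 2s.
Ksp = (3s)^3(2s)^2 = 108s^5
Solving, s = (1.5 × 10^-32/108)^(1/5) = 1.69 × 10^-7 M
[PO4^3-] = 2s = 3.4 × 10^-7 M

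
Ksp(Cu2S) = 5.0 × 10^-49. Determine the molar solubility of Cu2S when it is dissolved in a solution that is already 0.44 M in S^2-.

s = 5.3e-25 M

Cu2S(s) ⇌ 2 Cu^+(aq) + S^2-(aq)
Ksp = [Cu^+]^2[S^2-]
Let s be the molar solubility in this solution. [Cu^+] = 2s, [S^2-] = 0.44 + s ≈ 0.44 (Ksp is small, so little additional dissolves).
Ksp ≈ (2s)^2 × 0.44
s = 5.3 × 10^-25 M
Check: s = 5.3 x 10^-25 ≪ 0.44, so the approximation is valid.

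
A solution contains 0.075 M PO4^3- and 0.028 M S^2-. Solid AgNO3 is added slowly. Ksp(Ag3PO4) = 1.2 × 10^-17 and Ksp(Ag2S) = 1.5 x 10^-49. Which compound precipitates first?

Ag2S

Precipitation of each salt starts when its ion product equals its Ksp.
For Ag3PO4: 1.2 × 10^-17 = 0.075 × [Ag^+]^3  ⇒  [Ag^+] = 5.4 × 10^-6 M.
For Ag2S: 1.5 x 10^-49 = 0.028 × [Ag^+]^2  ⇒  [Ag^+] = 2.3 × 10^-24 M.
The salt with the lower threshold [Ag^+] precipitates first: Ag2S.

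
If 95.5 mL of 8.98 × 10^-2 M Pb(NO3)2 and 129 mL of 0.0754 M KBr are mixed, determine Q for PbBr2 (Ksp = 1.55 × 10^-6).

Total volume = 95.5 + 129 = 224.5 mL.
[Pb^2+] = 8.98 × 10^-2 × (95.5/224.5) = 3.820 × 10^-2 M
[Br^-] = 7.54 x 10^-2 × (129/224.5) = 4.333 x 10^-2 M
PbBr2(s) <=> Pb^2+(aq) + 2 Br^-(aq), so Q = [Pb^2+][Br^-]^2
Q = (3.820 × 10^-2)(4.333 x 10^-2)^2 = 7.17 × 10^-5
Q > Ksp, so PbBr2 will precipitate.

7.17e-5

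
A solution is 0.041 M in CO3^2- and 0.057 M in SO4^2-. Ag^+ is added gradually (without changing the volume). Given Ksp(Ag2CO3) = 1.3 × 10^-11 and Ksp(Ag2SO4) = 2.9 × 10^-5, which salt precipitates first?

Ag2CO3

Precipitation of each salt starts when its ion product equals its Ksp.
For Ag2CO3: 1.3 × 10^-11 = 0.041 × [Ag^+]^2  ⇒  [Ag^+] = 1.8 × 10^-5 M.
For Ag2SO4: 2.9 × 10^-5 = 0.057 × [Ag^+]^2  ⇒  [Ag^+] = 2.3 x 10^-2 M.
The salt with the lower threshold [Ag^+] precipitates first: Ag2CO3.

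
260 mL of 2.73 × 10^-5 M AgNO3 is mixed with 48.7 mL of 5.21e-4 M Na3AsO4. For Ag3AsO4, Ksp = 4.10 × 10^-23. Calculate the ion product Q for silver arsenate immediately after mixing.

Q = 9.99 × 10^-19

Total volume = 260 + 48.7 = 308.7 mL.
[Ag^+] = 2.73 × 10^-5 × (260/308.7) = 2.299 × 10^-5 M
[AsO4^3-] = 5.21 x 10^-4 × (48.7/308.7) = 8.219 × 10^-5 M
Ag3AsO4(s) ⇌ 3 Ag^+ + AsO4^3-, so Q = [Ag^+]^3[AsO4^3-]
Q = (2.299 × 10^-5)^3(8.219 × 10^-5) = 9.99 × 10^-19
Q > Ksp, so Ag3AsO4 will precipitate.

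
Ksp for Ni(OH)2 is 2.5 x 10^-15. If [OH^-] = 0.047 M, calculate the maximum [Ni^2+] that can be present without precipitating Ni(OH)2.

1.1e-12 M

Ni(OH)2(s) <=> Ni^2+ + 2 OH^-
Ksp = [Ni^2+][OH^-]^2
Precipitation begins when Q = Ksp. With [OH^-] = 0.047 M:
2.5 x 10^-15 = (0.047)^2 × [Ni^2+]
[Ni^2+] = (2.5 x 10^-15 / 2.21 × 10^-3) = 1.1 × 10^-12 M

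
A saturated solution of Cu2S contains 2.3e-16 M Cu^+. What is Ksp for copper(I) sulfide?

Ksp = 6.1e-48

Cu2S(s) ⇌ 2 Cu^+(aq) + S^2-(aq)
Stoichiometry gives [S^2-] = (1/2)[Cu^+] = 1.15 x 10^-16 M.
Ksp = [Cu^+]^2[S^2-]
Ksp = (2.3 × 10^-16)^2 × 1.15 × 10^-16 = 6.1 x 10^-48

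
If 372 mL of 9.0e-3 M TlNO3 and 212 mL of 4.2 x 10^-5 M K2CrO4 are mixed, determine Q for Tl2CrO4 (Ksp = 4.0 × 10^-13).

Total volume = 372 + 212 = 584 mL.
[Tl^+] = 9.0 × 10^-3 × (372/584) = 5.73 × 10^-3 M
[CrO4^2-] = 4.2 × 10^-5 × (212/584) = 1.52 x 10^-5 M
Tl2CrO4(s) ⇌ 2 Tl^+(aq) + CrO4^2-(aq), so Q = [Tl^+]^2[CrO4^2-]
Q = (5.73 × 10^-3)^2(1.52 × 10^-5) = 5.0 × 10^-10
Q > Ksp, so Tl2CrO4 will precipitate.

Q = 5.0e-10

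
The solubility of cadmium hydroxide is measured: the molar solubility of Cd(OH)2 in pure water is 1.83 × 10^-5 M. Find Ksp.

Cd(OH)2(s) ⇌ Cd^2+(aq) + 2 OH^-(aq)
If s mol/L of Cd(OH)2 dissolves, [Cd^2+] = s and [OH^-] = 2s.
Ksp = [Cd^2+][OH^-]^2
So Ksp = s × (2s)^2 = 4s^3
Ksp = 4 × (1.83 x 10^-5)^3 = 2.45 x 10^-14

Ksp = 2.45 x 10^-14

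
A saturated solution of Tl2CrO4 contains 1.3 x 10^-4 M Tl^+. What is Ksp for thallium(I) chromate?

Tl2CrO4(s) ⇌ 2 Tl^+(aq) + CrO4^2-(aq)
Stoichiometry gives [CrO4^2-] = (1/2)[Tl^+] = 6.50 × 10^-5 M.
Ksp = [Tl^+]^2[CrO4^2-]
Ksp = (1.3 × 10^-4)^2 × 6.50 × 10^-5 = 1.1 x 10^-12

Ksp ≈ 1.1 x 10^-12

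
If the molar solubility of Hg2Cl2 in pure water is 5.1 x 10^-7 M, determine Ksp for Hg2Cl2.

Ksp = 5.3 × 10^-19

Hg2Cl2(s) ⇌ Hg2^2+(aq) + 2 Cl^-(aq)
For each mole of Hg2Cl2 that dissolves: [Hg2^2+] = s, [Cl^-] = 2s.
Ksp = [Hg2^2+][Cl^-]^2
So Ksp = s × (2s)^2 = 4s^3
Ksp = 4 × (5.1 × 10^-7)^3 = 5.3 × 10^-19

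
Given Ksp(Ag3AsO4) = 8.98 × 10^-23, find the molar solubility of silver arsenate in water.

s ≈ 1.35e-6 M

Ag3AsO4(s) ⇌ 3 Ag^+ + AsO4^3-
Ksp = [Ag^+]^3[AsO4^3-]
Let s = molar solubility. Then [Ag^+] = 3s and [AsO4^3-] = s.
So Ksp = (3s)^3 × s = 27s^4
Solving, s = (8.98 × 10^-23/27)^(1/4) = 1.35 × 10^-6 M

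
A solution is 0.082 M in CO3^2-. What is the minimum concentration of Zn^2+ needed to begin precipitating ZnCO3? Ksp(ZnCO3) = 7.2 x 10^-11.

[Zn^2+] = 8.8e-10 M

ZnCO3(s) ⇌ Zn^2+(aq) + CO3^2-(aq)
Ksp = [Zn^2+][CO3^2-]
Precipitation begins when Q = Ksp. With [CO3^2-] = 0.082 M:
7.2 x 10^-11 = (0.082) × [Zn^2+]
[Zn^2+] = (7.2 x 10^-11 / 8.2 × 10^-2) = 8.8 × 10^-10 M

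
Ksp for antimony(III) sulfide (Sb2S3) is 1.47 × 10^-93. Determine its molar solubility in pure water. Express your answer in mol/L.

s ≈ 1.06e-19 M

Sb2S3(s) ⇌ 2 Sb^3+(aq) + 3 S^2-(aq)
Ksp = [Sb^3+]^2[S^2-]^3
With molar solubility s: [Sb^3+] = 2s, [S^2-] = 3s.
Ksp = (2s)^2(3s)^3 = 108s^5
s = (1.47 × 10^-93 / 108)^(1/5) = 1.06 x 10^-19 M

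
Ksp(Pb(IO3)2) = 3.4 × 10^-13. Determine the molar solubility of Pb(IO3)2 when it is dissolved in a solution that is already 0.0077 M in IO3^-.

Pb(IO3)2(s) ⇌ Pb^2+(aq) + 2 IO3^-(aq)
Ksp = [Pb^2+][IO3^-]^2
If s mol/L dissolves here, [Pb^2+] = s, [IO3^-] = 0.0077 + 2s ≈ 0.0077 (Ksp is small, so little additional dissolves).
Ksp ≈ s × (0.0077)^2
s = 5.7 × 10^-9 M
Check: 2s = 1.1 x 10^-8 ≪ 0.0077, so the approximation is valid.

5.7e-9 M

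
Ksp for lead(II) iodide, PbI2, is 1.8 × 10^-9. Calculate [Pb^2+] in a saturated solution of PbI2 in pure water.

PbI2(s) ⇌ Pb^2+(aq) + 2 I^-(aq)
Ksp = [Pb^2+][I^-]^2
With molar solubility s: [Pb^2+] = s, [I^-] = 2s.
Ksp = s(2s)^2 = 4s^3
s = (1.8 × 10^-9 / 4)^(1/3) = 7.66 x 10^-4 M
[Pb^2+] = s = 7.7 x 10^-4 M

[Pb^2+] = 7.7 x 10^-4 M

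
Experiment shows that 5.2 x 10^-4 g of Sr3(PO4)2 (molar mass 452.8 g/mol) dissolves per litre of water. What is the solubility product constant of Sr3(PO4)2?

Molar solubility s = (5.2 x 10^-4 g/L) / (452.8 g/mol) = 1.15 x 10^-6 M.
Sr3(PO4)2(s) ⇌ 3 Sr^2+(aq) + 2 PO4^3-(aq)
Let s = molar solubility. Then [Sr^2+] = 3s and [PO4^3-] = 2s.
Ksp = [Sr^2+]^3[PO4^3-]^2
Substituting: Ksp = (3s)^3(2s)^2 = 108s^5
Ksp = 108 × (1.15 x 10^-6)^5 = 2.2 x 10^-28

Ksp ≈ 2.2e-28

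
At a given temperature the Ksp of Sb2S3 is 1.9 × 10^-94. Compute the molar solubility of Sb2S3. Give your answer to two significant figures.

s = 7.1e-20 M

Sb2S3(s) ⇌ 2 Sb^3+(aq) + 3 S^2-(aq)
Ksp = [Sb^3+]^2[S^2-]^3
For each mole of Sb2S3 that dissolves: [Sb^3+] = 2s, [S^2-] = 3s.
Substituting: Ksp = (2s)^2(3s)^3 = 108s^5
Solving, s = (1.9 × 10^-94/108)^(1/5) = 7.1 × 10^-20 M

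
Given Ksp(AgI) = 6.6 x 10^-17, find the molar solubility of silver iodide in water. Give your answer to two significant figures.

8.1e-9 M

AgI(s) ⇌ Ag^+(aq) + I^-(aq)
Ksp = [Ag^+][I^-]
Let s = molar solubility. Then [Ag^+] = s and [I^-] = s.
Ksp = (s)(s) = s^2
s = √(6.6 x 10^-17) = 8.1 × 10^-9 M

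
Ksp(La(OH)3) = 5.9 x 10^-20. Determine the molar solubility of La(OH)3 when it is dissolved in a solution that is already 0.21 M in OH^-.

6.4e-18 M

La(OH)3(s) <=> La^3+ + 3 OH^-
Ksp = [La^3+][OH^-]^3
If s mol/L dissolves here, [La^3+] = s, [OH^-] = 0.21 + 3s ≈ 0.21 (common-ion effect: OH^- is already 0.21 M).
Ksp ≈ s × (0.21)^3
s = 6.4 × 10^-18 M
Check: 3s = 1.9 × 10^-17 ≪ 0.21, so the approximation is valid.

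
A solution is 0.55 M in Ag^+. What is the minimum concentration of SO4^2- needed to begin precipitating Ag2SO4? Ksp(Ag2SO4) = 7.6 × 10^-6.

Ag2SO4(s) ⇌ 2 Ag^+(aq) + SO4^2-(aq)
Ksp = [Ag^+]^2[SO4^2-]
Precipitation begins when Q = Ksp. With [Ag^+] = 0.55 M:
7.6 × 10^-6 = (0.55)^2 × [SO4^2-]
[SO4^2-] = (7.6 × 10^-6 / 3.03 × 10^-1) = 2.5 × 10^-5 M

[SO4^2-] = 2.5 × 10^-5 M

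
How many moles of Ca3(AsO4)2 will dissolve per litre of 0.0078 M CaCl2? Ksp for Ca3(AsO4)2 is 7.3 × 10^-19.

s = 6.2 x 10^-7 M

Ca3(AsO4)2(s) ⇌ 3 Ca^2+ + 2 AsO4^3-
Ksp = [Ca^2+]^3[AsO4^3-]^2
If s mol/L dissolves here, [Ca^2+] = 0.0078 + 3s ≈ 0.0078, [AsO4^3-] = 2s (common-ion effect: Ca^2+ is already 0.0078 M).
Ksp ≈ (0.0078)^3 × (2s)^2
s = 6.2 x 10^-7 M
Check: 3s = 1.9 × 10^-6 ≪ 0.0078, so the approximation is valid.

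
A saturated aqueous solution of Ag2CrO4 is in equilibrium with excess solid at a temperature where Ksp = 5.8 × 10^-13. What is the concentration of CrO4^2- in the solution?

[CrO4^2-] ≈ 5.3 x 10^-5 M

Ag2CrO4(s) ⇌ 2 Ag^+(aq) + CrO4^2-(aq)
Ksp = [Ag^+]^2[CrO4^2-]
For each mole of Ag2CrO4 that dissolves: [Ag^+] = 2s, [CrO4^2-] = s.
So Ksp = (2s)^2 × s = 4s^3
s^3 = 5.8 × 10^-13 / 4, so s = 5.25 x 10^-5 M
[CrO4^2-] = s = 5.3 × 10^-5 M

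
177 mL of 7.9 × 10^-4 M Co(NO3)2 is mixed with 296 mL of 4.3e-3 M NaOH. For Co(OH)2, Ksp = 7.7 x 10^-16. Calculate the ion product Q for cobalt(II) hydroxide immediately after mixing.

Q ≈ 2.1 × 10^-9

Total volume = 177 + 296 = 473 mL.
[Co^2+] = 7.9 × 10^-4 × (177/473) = 2.96 x 10^-4 M
[OH^-] = 4.3 × 10^-3 × (296/473) = 2.69 × 10^-3 M
Co(OH)2(s) ⇌ Co^2+ + 2 OH^-, so Q = [Co^2+][OH^-]^2
Q = (2.96 x 10^-4)(2.69 x 10^-3)^2 = 2.1 × 10^-9
Q > Ksp, so Co(OH)2 will precipitate.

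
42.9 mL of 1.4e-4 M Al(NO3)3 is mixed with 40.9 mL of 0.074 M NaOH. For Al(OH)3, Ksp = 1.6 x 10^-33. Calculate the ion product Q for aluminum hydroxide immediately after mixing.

Q = 3.4e-9

Total volume = 42.9 + 40.9 = 83.8 mL.
[Al^3+] = 1.4 × 10^-4 × (42.9/83.8) = 7.17 × 10^-5 M
[OH^-] = 7.4 × 10^-2 × (40.9/83.8) = 3.61 x 10^-2 M
Al(OH)3(s) <=> Al^3+(aq) + 3 OH^-(aq), so Q = [Al^3+][OH^-]^3
Q = (7.17 × 10^-5)(3.61 × 10^-2)^3 = 3.4 x 10^-9
Q > Ksp, so Al(OH)3 will precipitate.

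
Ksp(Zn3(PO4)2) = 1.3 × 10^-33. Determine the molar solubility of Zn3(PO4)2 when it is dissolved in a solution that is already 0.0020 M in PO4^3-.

2.3 × 10^-10 M

Zn3(PO4)2(s) ⇌ 3 Zn^2+ + 2 PO4^3-
Ksp = [Zn^2+]^3[PO4^3-]^2
Let s be the molar solubility in this solution. [Zn^2+] = 3s, [PO4^3-] = 0.0020 + 2s ≈ 0.0020 (since the PO4^3- already present dominates).
Ksp ≈ (3s)^3 × (0.0020)^2
s = 2.3 x 10^-10 M
Check: 2s = 4.6 × 10^-10 ≪ 0.0020, so the approximation is valid.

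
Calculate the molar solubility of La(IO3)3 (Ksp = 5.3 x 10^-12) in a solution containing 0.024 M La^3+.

s = 2.0 × 10^-4 M

La(IO3)3(s) ⇌ La^3+(aq) + 3 IO3^-(aq)
Ksp = [La^3+][IO3^-]^3
Let s be the molar solubility in this solution. [La^3+] = 0.024 + s ≈ 0.024, [IO3^-] = 3s (Ksp is small, so little additional dissolves).
Ksp ≈ 0.024 × (3s)^3
s = 2.0 × 10^-4 M
Check: s = 2.0 × 10^-4 ≪ 0.024, so the approximation is valid.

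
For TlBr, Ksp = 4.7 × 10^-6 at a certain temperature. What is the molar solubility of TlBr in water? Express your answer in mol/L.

TlBr(s) ⇌ Tl^+(aq) + Br^-(aq)
Ksp = [Tl^+][Br^-]
For each mole of TlBr that dissolves: [Tl^+] = s, [Br^-] = s.
Ksp = (s)(s) = s^2
s = √(4.7 × 10^-6) = 2.2 × 10^-3 M

2.2 x 10^-3 M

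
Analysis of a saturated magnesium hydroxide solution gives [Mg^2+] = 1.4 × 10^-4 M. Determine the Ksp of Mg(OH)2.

Ksp ≈ 1.1 x 10^-11

Mg(OH)2(s) ⇌ Mg^2+ + 2 OH^-
Stoichiometry gives [OH^-] = (2/1)[Mg^2+] = 2.80 × 10^-4 M.
Ksp = [Mg^2+][OH^-]^2
Ksp = 1.4 × 10^-4 × (2.80 × 10^-4)^2 = 1.1 x 10^-11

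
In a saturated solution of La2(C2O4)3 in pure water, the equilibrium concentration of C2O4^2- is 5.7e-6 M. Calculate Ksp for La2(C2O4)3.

La2(C2O4)3(s) <=> 2 La^3+ + 3 C2O4^2-
Stoichiometry gives [La^3+] = (2/3)[C2O4^2-] = 3.80 x 10^-6 M.
Ksp = [La^3+]^2[C2O4^2-]^3
Ksp = (3.80 × 10^-6)^2 × (5.7 × 10^-6)^3 = 2.7 × 10^-27

Ksp = 2.7 x 10^-27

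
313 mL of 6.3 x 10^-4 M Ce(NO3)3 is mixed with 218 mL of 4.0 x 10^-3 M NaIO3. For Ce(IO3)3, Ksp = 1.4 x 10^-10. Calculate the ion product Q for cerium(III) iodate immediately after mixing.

Total volume = 313 + 218 = 531 mL.
[Ce^3+] = 6.3 × 10^-4 × (313/531) = 3.71 × 10^-4 M
[IO3^-] = 4.0 × 10^-3 × (218/531) = 1.64 × 10^-3 M
Ce(IO3)3(s) <=> Ce^3+(aq) + 3 IO3^-(aq), so Q = [Ce^3+][IO3^-]^3
Q = (3.71 × 10^-4)(1.64 x 10^-3)^3 = 1.6 × 10^-12
Q < Ksp, so no precipitate of Ce(IO3)3 forms.

Q = 1.6 × 10^-12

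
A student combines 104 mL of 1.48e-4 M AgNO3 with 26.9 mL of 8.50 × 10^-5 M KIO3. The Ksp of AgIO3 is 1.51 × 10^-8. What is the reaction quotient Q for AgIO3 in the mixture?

2.05e-9

Total volume = 104 + 26.9 = 130.9 mL.
[Ag^+] = 1.48 x 10^-4 × (104/130.9) = 1.176 × 10^-4 M
[IO3^-] = 8.50 × 10^-5 × (26.9/130.9) = 1.747 × 10^-5 M
AgIO3(s) ⇌ Ag^+ + IO3^-, so Q = [Ag^+][IO3^-]
Q = (1.176 × 10^-4)(1.747 x 10^-5) = 2.05 × 10^-9
Q < Ksp, so no precipitate of AgIO3 forms.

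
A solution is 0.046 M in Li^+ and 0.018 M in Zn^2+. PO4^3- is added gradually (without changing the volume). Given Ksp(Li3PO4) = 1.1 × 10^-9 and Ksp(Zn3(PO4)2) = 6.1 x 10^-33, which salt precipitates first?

Zn3(PO4)2

Precipitation of each salt starts when its ion product equals its Ksp.
For Li3PO4: 1.1 × 10^-9 = (0.046)^3 × [PO4^3-]  ⇒  [PO4^3-] = 1.1 × 10^-5 M.
For Zn3(PO4)2: 6.1 x 10^-33 = (0.018)^3 × [PO4^3-]^2  ⇒  [PO4^3-] = 3.2 x 10^-14 M.
The salt with the lower threshold [PO4^3-] precipitates first: Zn3(PO4)2.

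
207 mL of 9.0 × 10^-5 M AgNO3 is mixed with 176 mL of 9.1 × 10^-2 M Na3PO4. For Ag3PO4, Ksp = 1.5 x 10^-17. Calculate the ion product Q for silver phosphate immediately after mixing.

Total volume = 207 + 176 = 383 mL.
[Ag^+] = 9.0 × 10^-5 × (207/383) = 4.86 x 10^-5 M
[PO4^3-] = 9.1 x 10^-2 × (176/383) = 4.18 x 10^-2 M
Ag3PO4(s) ⇌ 3 Ag^+(aq) + PO4^3-(aq), so Q = [Ag^+]^3[PO4^3-]
Q = (4.86 × 10^-5)^3(4.18 × 10^-2) = 4.8 × 10^-15
Q > Ksp, so Ag3PO4 will precipitate.

Q = 4.8e-15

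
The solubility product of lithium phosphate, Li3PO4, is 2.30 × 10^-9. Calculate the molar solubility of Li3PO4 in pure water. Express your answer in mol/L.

3.04 x 10^-3 M

Li3PO4(s) ⇌ 3 Li^+ + PO4^3-
Ksp = [Li^+]^3[PO4^3-]
Let s = molar solubility. Then [Li^+] = 3s and [PO4^3-] = s.
Substituting: Ksp = (3s)^3s = 27s^4
Solving, s = (2.30 × 10^-9/27)^(1/4) = 3.04 × 10^-3 M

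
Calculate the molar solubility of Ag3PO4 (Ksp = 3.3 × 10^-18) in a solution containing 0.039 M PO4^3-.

Ag3PO4(s) ⇌ 3 Ag^+(aq) + PO4^3-(aq)
Ksp = [Ag^+]^3[PO4^3-]
Let s be the molar solubility in this solution. [Ag^+] = 3s, [PO4^3-] = 0.039 + s ≈ 0.039 (common-ion effect: PO4^3- is already 0.039 M).
Ksp ≈ (3s)^3 × 0.039
s = 1.5 × 10^-6 M
Check: s = 1.5 × 10^-6 ≪ 0.039, so the approximation is valid.

s = 1.5 × 10^-6 M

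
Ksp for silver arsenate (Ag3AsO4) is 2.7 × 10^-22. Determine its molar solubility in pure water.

Ag3AsO4(s) <=> 3 Ag^+(aq) + AsO4^3-(aq)
Ksp = [Ag^+]^3[AsO4^3-]
Let s = molar solubility. Then [Ag^+] = 3s and [AsO4^3-] = s.
Ksp = (3s)^3s = 27s^4
Solving, s = (2.7 × 10^-22/27)^(1/4) = 1.8 × 10^-6 M

1.8 × 10^-6 M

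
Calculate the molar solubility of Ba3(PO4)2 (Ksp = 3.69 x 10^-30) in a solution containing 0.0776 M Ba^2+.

Ba3(PO4)2(s) <=> 3 Ba^2+(aq) + 2 PO4^3-(aq)
Ksp = [Ba^2+]^3[PO4^3-]^2
Let s = moles of Ba3(PO4)2 that dissolve per litre. [Ba^2+] = 0.0776 + 3s ≈ 0.0776, [PO4^3-] = 2s (since the Ba^2+ already present dominates).
Ksp ≈ (0.0776)^3 × (2s)^2
s = 4.44 × 10^-14 M
Check: 3s = 1.3 x 10^-13 ≪ 0.0776, so the approximation is valid.

s = 4.44 × 10^-14 M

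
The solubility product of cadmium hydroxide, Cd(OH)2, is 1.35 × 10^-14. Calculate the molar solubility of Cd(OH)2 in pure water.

s = 1.50 x 10^-5 M

Cd(OH)2(s) <=> Cd^2+(aq) + 2 OH^-(aq)
Ksp = [Cd^2+][OH^-]^2
Let s = molar solubility. Then [Cd^2+] = s and [OH^-] = 2s.
So Ksp = s × (2s)^2 = 4s^3
s = (1.35 × 10^-14 / 4)^(1/3) = 1.50 × 10^-5 M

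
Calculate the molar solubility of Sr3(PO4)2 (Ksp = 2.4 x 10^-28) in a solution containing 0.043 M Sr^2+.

Sr3(PO4)2(s) ⇌ 3 Sr^2+(aq) + 2 PO4^3-(aq)
Ksp = [Sr^2+]^3[PO4^3-]^2
Let s = moles of Sr3(PO4)2 that dissolve per litre. [Sr^2+] = 0.043 + 3s ≈ 0.043, [PO4^3-] = 2s (common-ion effect: Sr^2+ is already 0.043 M).
Ksp ≈ (0.043)^3 × (2s)^2
s = 8.7 x 10^-13 M
Check: 3s = 2.6 × 10^-12 ≪ 0.043, so the approximation is valid.

8.7 × 10^-13 M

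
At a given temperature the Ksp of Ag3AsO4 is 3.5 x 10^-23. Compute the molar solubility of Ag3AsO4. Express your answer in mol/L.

Ag3AsO4(s) ⇌ 3 Ag^+(aq) + AsO4^3-(aq)
Ksp = [Ag^+]^3[AsO4^3-]
With molar solubility s: [Ag^+] = 3s, [AsO4^3-] = s.
Substituting: Ksp = (3s)^3s = 27s^4
s = (3.5 x 10^-23 / 27)^(1/4) = 1.1 x 10^-6 M

s = 1.1e-6 M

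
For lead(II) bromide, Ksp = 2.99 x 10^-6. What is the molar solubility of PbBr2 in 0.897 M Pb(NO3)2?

PbBr2(s) ⇌ Pb^2+(aq) + 2 Br^-(aq)
Ksp = [Pb^2+][Br^-]^2
Let s = moles of PbBr2 that dissolve per litre. [Pb^2+] = 0.897 + s ≈ 0.897, [Br^-] = 2s (since Pb^2+ from Pb(NO3)2 dominates).
Ksp ≈ 0.897 × (2s)^2
s = 9.13 x 10^-4 M
Check: s = 9.1 x 10^-4 ≪ 0.897, so the approximation is valid.

s ≈ 9.13 × 10^-4 M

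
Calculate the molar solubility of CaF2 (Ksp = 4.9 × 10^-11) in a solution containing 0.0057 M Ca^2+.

4.6 × 10^-5 M

CaF2(s) ⇌ Ca^2+ + 2 F^-
Ksp = [Ca^2+][F^-]^2
If s mol/L dissolves here, [Ca^2+] = 0.0057 + s ≈ 0.0057, [F^-] = 2s (since the Ca^2+ already present dominates).
Ksp ≈ 0.0057 × (2s)^2
s = 4.6 x 10^-5 M
Check: s = 4.6 × 10^-5 ≪ 0.0057, so the approximation is valid.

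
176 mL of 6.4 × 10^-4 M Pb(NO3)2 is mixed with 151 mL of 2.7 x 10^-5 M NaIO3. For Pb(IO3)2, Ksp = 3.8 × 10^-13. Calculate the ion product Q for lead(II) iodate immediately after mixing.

Total volume = 176 + 151 = 327 mL.
[Pb^2+] = 6.4 x 10^-4 × (176/327) = 3.44 x 10^-4 M
[IO3^-] = 2.7 x 10^-5 × (151/327) = 1.25 × 10^-5 M
Pb(IO3)2(s) ⇌ Pb^2+ + 2 IO3^-, so Q = [Pb^2+][IO3^-]^2
Q = (3.44 x 10^-4)(1.25 × 10^-5)^2 = 5.4 × 10^-14
Q < Ksp, so no precipitate of Pb(IO3)2 forms.

Q = 5.4 × 10^-14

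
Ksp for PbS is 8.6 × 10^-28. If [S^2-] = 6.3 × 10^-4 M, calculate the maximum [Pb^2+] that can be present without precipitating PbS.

[Pb^2+] = 1.4 × 10^-24 M

PbS(s) ⇌ Pb^2+ + S^2-
Ksp = [Pb^2+][S^2-]
Precipitation begins when Q = Ksp. With [S^2-] = 6.3 × 10^-4 M:
8.6 × 10^-28 = (6.3 × 10^-4) × [Pb^2+]
[Pb^2+] = (8.6 × 10^-28 / 6.3 × 10^-4) = 1.4 × 10^-24 M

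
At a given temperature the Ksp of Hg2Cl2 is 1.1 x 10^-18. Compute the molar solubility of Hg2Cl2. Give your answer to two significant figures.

6.5e-7 M

Hg2Cl2(s) ⇌ Hg2^2+ + 2 Cl^-
Ksp = [Hg2^2+][Cl^-]^2
If s mol/L of Hg2Cl2 dissolves, [Hg2^2+] = s and [Cl^-] = 2s.
Substituting: Ksp = s(2s)^2 = 4s^3
s = (1.1 x 10^-18 / 4)^(1/3) = 6.5 x 10^-7 M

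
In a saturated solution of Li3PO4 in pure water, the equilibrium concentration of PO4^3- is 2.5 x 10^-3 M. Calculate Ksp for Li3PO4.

Li3PO4(s) ⇌ 3 Li^+(aq) + PO4^3-(aq)
Stoichiometry gives [Li^+] = (3/1)[PO4^3-] = 7.50 x 10^-3 M.
Ksp = [Li^+]^3[PO4^3-]
Ksp = (7.50 × 10^-3)^3 × 2.5 × 10^-3 = 1.1 x 10^-9

Ksp ≈ 1.1e-9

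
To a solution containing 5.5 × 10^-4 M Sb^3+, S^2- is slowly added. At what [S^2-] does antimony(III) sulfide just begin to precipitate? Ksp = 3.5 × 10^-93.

Sb2S3(s) ⇌ 2 Sb^3+(aq) + 3 S^2-(aq)
Ksp = [Sb^3+]^2[S^2-]^3
Precipitation begins when Q = Ksp. With [Sb^3+] = 5.5 × 10^-4 M:
3.5 × 10^-93 = (5.5 × 10^-4)^2 × [S^2-]^3
[S^2-] = (3.5 × 10^-93 / 3.03 × 10^-7)^(1/3) = 2.3 × 10^-29 M

2.3e-29 M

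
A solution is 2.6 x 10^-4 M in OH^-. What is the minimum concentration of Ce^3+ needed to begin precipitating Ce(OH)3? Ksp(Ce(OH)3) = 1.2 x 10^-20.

6.8 × 10^-10 M

Ce(OH)3(s) <=> Ce^3+ + 3 OH^-
Ksp = [Ce^3+][OH^-]^3
Precipitation begins when Q = Ksp. With [OH^-] = 2.6 x 10^-4 M:
1.2 x 10^-20 = (2.6 x 10^-4)^3 × [Ce^3+]
[Ce^3+] = (1.2 x 10^-20 / 1.76 × 10^-11) = 6.8 x 10^-10 M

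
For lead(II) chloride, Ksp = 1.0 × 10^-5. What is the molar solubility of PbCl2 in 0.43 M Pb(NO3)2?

s = 2.4e-3 M

PbCl2(s) ⇌ Pb^2+(aq) + 2 Cl^-(aq)
Ksp = [Pb^2+][Cl^-]^2
Let s = moles of PbCl2 that dissolve per litre. [Pb^2+] = 0.43 + s ≈ 0.43, [Cl^-] = 2s (common-ion effect: Pb^2+ is already 0.43 M).
Ksp ≈ 0.43 × (2s)^2
s = 2.4 × 10^-3 M
Check: s = 2.4 x 10^-3 ≪ 0.43, so the approximation is valid.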